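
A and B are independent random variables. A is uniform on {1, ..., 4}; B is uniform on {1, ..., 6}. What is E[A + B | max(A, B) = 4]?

44/7

P(max(A, B) = 4) = 7/24.
Summing (A+B)·P(x,y) over outcomes with max(A, B) = 4 gives 11/6.
E[A + B | max(A, B) = 4] = (11/6) / (7/24) = 44/7.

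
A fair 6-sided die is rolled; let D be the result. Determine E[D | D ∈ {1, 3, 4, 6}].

7/2

P(D ∈ {1, 3, 4, 6}) = 2/3.
Σ over the event: 1·1/6 + 3·1/6 + 4·1/6 + 6·1/6 = 7/3.
E[D | D ∈ {1, 3, 4, 6}] = (7/3) / (2/3) = 7/2.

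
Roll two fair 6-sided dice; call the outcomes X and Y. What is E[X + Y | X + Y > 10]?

34/3

Outcomes with X + Y > 10: (5,6), (6,5), (6,6), each with probability 1/36.
E[X + Y | X + Y > 10] = (11 + 11 + 12) / 3 = 34/3.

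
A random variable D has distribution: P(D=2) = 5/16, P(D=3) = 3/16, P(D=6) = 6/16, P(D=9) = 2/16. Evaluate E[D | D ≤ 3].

P(D ≤ 3) = 1/2.
Σ over the event: 2·5/16 + 3·3/16 = 19/16.
E[D | D ≤ 3] = (19/16) / (1/2) = 19/8.

19/8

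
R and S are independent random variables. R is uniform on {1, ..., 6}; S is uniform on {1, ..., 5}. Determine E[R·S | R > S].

35/3

P(R > S) = 1/2.
Summing RS·P(x,y) over outcomes with R > S gives 35/6.
E[R·S | R > S] = (35/6) / (1/2) = 35/3.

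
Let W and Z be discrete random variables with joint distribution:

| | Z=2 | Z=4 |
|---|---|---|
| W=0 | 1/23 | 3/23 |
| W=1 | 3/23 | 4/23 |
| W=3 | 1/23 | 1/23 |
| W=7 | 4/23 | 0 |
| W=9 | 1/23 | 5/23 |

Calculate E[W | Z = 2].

43/10

P(Z = 2) = 10/23.
Σ W·P over the event = 0·(1/23) + 1·(3/23) + 3·(1/23) + 7·(4/23) + 9·(1/23) = 43/23.
E[W | Z = 2] = (43/23) / (10/23) = 43/10.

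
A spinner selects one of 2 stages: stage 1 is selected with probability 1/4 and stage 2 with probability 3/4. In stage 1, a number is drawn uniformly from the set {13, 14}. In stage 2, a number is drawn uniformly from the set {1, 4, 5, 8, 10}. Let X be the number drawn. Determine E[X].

E[X | stage 1] = (13+14)/2 = 27/2.
E[X | stage 2] = (1+4+5+8+10)/5 = 28/5.
E[X] = (1/4)·(27/2) + (3/4)·(28/5) = 303/40.

303/40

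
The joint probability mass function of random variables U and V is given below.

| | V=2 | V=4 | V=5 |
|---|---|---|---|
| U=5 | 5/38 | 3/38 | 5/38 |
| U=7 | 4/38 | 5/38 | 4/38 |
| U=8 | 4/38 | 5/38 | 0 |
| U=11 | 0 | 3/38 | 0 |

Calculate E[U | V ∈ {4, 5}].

176/25

P(V ∈ {4, 5}) = 25/38.
Σ U·P over the event = 5·(3/38) + 5·(5/38) + 7·(5/38) + 7·(4/38) + 8·(5/38) + 11·(3/38) = 88/19.
E[U | V ∈ {4, 5}] = (88/19) / (25/38) = 176/25.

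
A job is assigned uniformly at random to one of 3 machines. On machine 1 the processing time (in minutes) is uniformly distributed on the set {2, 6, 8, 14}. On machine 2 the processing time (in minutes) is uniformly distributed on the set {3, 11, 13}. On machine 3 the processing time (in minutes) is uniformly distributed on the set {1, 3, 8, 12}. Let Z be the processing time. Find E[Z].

15/2

E[Z | machine 1] = (2+6+8+14)/4 = 15/2.
E[Z | machine 2] = (3+11+13)/3 = 9.
E[Z | machine 3] = (1+3+8+12)/4 = 6.
E[Z] = (1/3)·(15/2) + (1/3)·(9) + (1/3)·(6) = 15/2.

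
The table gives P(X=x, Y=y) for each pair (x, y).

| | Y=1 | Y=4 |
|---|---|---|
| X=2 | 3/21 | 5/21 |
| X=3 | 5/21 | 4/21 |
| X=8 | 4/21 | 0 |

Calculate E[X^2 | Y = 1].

313/12

P(Y = 1) = 4/7.
Σ X^2·P over the event = 4·(3/21) + 9·(5/21) + 64·(4/21) = 313/21.
E[X^2 | Y = 1] = (313/21) / (4/7) = 313/12.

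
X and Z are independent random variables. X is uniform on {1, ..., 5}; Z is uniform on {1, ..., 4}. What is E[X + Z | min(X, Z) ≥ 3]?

15/2

P(min(X, Z) ≥ 3) = 3/10.
Summing (X+Z)·P(x,y) over outcomes with min(X, Z) ≥ 3 gives 9/4.
E[X + Z | min(X, Z) ≥ 3] = (9/4) / (3/10) = 15/2.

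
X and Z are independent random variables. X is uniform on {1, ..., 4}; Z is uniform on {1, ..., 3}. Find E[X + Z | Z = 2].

Outcomes with Z = 2: (1,2), (2,2), (3,2), (4,2), each with probability 1/12.
E[X + Z | Z = 2] = (3 + 4 + 5 + 6) / 4 = 9/2.

9/2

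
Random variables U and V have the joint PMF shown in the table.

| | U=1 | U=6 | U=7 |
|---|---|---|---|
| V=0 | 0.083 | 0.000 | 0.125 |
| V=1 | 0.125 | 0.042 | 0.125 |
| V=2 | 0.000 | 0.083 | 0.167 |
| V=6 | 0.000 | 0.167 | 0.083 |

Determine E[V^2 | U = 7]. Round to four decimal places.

P(U = 7) = 0.500.
Σ V^2·P over the event = 0·(0.125) + 1·(0.125) + 4·(0.167) + 36·(0.083) = 3.781.
E[V^2 | U = 7] = (3.781) / (0.500) = 7.5620.

7.5620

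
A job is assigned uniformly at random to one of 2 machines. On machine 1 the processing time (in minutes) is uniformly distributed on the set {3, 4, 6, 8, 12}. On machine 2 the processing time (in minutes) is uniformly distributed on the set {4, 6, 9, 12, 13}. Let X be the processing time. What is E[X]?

E[X | machine 1] = (3+4+6+8+12)/5 = 33/5.
E[X | machine 2] = (4+6+9+12+13)/5 = 44/5.
E[X] = (1/2)·(33/5) + (1/2)·(44/5) = 77/10.

77/10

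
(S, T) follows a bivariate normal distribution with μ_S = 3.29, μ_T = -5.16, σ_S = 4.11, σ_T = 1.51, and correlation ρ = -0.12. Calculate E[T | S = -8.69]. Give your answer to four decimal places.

E[T | S=x] = μ_T + ρ(σ_T/σ_S)(x − μ_S) for jointly normal variables.
E[T | S=-8.69] = -5.16 + (-0.12)·(1.51/4.11)·(-8.69 − (3.29)) = -5.16 + (-0.044088)·(-11.98) = -4.6318.

-4.6318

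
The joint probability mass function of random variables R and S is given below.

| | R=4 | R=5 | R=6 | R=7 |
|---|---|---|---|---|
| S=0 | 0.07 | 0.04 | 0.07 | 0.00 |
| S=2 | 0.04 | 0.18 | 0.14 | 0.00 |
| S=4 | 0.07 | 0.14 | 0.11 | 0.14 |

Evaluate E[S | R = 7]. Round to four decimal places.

P(R = 7) = 0.14.
Σ S·P over the event = 4·(0.14) = 0.56.
E[S | R = 7] = (0.56) / (0.14) = 4.0000.

4.0000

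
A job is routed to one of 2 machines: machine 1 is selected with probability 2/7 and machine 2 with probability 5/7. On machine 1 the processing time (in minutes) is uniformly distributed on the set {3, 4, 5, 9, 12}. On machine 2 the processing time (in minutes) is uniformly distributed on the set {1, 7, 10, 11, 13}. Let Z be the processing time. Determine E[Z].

E[Z | machine 1] = (3+4+5+9+12)/5 = 33/5.
E[Z | machine 2] = (1+7+10+11+13)/5 = 42/5.
By the law of total expectation,
E[Z] = (2/7)·(33/5) + (5/7)·(42/5) = 276/35.

276/35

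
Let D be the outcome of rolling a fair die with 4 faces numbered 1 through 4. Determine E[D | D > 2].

7/2

Given D > 2, D is equally likely to be any of {3, 4}.
E[D | D > 2] = (3 + 4) / 2 = 7/2.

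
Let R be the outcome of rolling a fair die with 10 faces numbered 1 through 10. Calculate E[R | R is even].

6

Given R is even, R is equally likely to be any of {2, 4, 6, 8, 10}.
E[R | R is even] = (2 + 4 + 6 + 8 + 10) / 5 = 6.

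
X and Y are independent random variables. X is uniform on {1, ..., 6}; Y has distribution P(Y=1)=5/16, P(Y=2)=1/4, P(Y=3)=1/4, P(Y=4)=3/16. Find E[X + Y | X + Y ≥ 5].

469/69

P(X + Y ≥ 5) = 23/32.
Summing (X+Y)·P(x,y) over outcomes with X + Y ≥ 5 gives 469/96.
E[X + Y | X + Y ≥ 5] = (469/96) / (23/32) = 469/69.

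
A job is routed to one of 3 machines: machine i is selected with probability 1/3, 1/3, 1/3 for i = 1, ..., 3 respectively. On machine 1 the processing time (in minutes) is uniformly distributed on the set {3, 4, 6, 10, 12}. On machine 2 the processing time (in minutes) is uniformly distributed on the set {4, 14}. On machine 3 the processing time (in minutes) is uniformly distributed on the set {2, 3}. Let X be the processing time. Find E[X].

E[X | machine 1] = (3+4+6+10+12)/5 = 7.
E[X | machine 2] = (4+14)/2 = 9.
E[X | machine 3] = (2+3)/2 = 5/2.
By the law of total expectation,
E[X] = (1/3)·(7) + (1/3)·(9) + (1/3)·(5/2) = 37/6.

37/6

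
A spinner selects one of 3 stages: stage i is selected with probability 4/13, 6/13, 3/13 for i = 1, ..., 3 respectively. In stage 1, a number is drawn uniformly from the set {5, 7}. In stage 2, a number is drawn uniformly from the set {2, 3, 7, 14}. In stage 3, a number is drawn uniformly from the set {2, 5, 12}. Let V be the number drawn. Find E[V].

82/13

E[V | stage 1] = (5+7)/2 = 6.
E[V | stage 2] = (2+3+7+14)/4 = 13/2.
E[V | stage 3] = (2+5+12)/3 = 19/3.
E[V] = (4/13)·(6) + (6/13)·(13/2) + (3/13)·(19/3) = 82/13.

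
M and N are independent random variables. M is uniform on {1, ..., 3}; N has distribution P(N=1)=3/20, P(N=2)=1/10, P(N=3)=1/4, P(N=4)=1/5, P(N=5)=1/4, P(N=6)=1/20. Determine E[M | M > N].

P(M > N) = 2/15.
Summing M·P(x,y) over outcomes with M > N gives 7/20.
E[M | M > N] = (7/20) / (2/15) = 21/8.

21/8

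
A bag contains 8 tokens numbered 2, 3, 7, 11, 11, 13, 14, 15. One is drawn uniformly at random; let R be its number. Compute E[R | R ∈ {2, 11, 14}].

19/2

P(R ∈ {2, 11, 14}) = 1/2.
Σ over the event: 2·1/8 + 11·1/4 + 14·1/8 = 19/4.
E[R | R ∈ {2, 11, 14}] = (19/4) / (1/2) = 19/2.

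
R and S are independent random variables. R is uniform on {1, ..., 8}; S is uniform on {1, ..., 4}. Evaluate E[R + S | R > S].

P(R > S) = 11/16.
Summing (R+S)·P(x,y) over outcomes with R > S gives 87/16.
E[R + S | R > S] = (87/16) / (11/16) = 87/11.

87/11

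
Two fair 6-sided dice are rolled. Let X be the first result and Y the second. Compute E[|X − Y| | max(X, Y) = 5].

P(max(X, Y) = 5) = 1/4.
Summing |X−Y|·P(x,y) over outcomes with max(X, Y) = 5 gives 5/9.
E[|X − Y| | max(X, Y) = 5] = (5/9) / (1/4) = 20/9.

20/9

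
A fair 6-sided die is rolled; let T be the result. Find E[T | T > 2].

9/2

Given T > 2, T is equally likely to be any of {3, 4, 5, 6}.
E[T | T > 2] = (3 + 4 + 5 + 6) / 4 = 9/2.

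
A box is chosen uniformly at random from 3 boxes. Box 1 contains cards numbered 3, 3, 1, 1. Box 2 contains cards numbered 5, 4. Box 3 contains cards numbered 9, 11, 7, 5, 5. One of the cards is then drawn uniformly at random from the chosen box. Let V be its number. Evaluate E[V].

139/30

E[V | box 1] = (3+3+1+1)/4 = 2.
E[V | box 2] = (5+4)/2 = 9/2.
E[V | box 3] = (9+11+7+5+5)/5 = 37/5.
E[V] = (1/3)·(2) + (1/3)·(9/2) + (1/3)·(37/5) = 139/30.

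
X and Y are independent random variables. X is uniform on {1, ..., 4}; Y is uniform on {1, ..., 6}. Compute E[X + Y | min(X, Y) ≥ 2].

P(min(X, Y) ≥ 2) = 5/8.
Summing (X+Y)·P(x,y) over outcomes with min(X, Y) ≥ 2 gives 35/8.
E[X + Y | min(X, Y) ≥ 2] = (35/8) / (5/8) = 7.

7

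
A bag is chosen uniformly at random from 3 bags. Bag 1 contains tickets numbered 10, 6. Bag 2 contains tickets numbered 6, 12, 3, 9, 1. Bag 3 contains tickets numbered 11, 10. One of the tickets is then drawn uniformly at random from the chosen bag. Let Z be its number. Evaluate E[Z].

E[Z | bag 1] = (10+6)/2 = 8.
E[Z | bag 2] = (6+12+3+9+1)/5 = 31/5.
E[Z | bag 3] = (11+10)/2 = 21/2.
By the law of total expectation,
E[Z] = (1/3)·(8) + (1/3)·(31/5) + (1/3)·(21/2) = 247/30.

247/30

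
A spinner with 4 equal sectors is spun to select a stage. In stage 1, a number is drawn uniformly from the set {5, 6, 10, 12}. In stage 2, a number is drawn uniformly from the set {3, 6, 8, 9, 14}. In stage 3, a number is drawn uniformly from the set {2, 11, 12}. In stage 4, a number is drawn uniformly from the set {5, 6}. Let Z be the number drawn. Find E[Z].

E[Z | stage 1] = (5+6+10+12)/4 = 33/4.
E[Z | stage 2] = (3+6+8+9+14)/5 = 8.
E[Z | stage 3] = (2+11+12)/3 = 25/3.
E[Z | stage 4] = (5+6)/2 = 11/2.
By the law of total expectation,
E[Z] = (1/4)·(33/4) + (1/4)·(8) + (1/4)·(25/3) + (1/4)·(11/2) = 361/48.

361/48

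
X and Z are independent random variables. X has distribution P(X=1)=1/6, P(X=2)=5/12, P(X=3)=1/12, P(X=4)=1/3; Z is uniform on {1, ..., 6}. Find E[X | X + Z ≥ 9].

35/9

P(X + Z ≥ 9) = 1/8.
Summing X·P(x,y) over outcomes with X + Z ≥ 9 gives 35/72.
E[X | X + Z ≥ 9] = (35/72) / (1/8) = 35/9.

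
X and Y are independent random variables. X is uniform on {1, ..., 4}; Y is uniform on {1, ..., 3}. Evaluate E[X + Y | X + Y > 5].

Outcomes with X + Y > 5: (3,3), (4,2), (4,3), each with probability 1/12.
E[X + Y | X + Y > 5] = (6 + 6 + 7) / 3 = 19/3.

19/3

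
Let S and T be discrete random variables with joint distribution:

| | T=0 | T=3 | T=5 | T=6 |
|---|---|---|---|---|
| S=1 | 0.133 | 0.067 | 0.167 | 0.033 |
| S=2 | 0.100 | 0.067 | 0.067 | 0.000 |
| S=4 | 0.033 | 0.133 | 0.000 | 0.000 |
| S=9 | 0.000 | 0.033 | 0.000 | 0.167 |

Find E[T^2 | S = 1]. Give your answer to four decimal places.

P(S = 1) = 0.400.
Σ T^2·P over the event = 0·(0.133) + 9·(0.067) + 25·(0.167) + 36·(0.033) = 5.966.
E[T^2 | S = 1] = (5.966) / (0.400) = 14.9150.

14.9150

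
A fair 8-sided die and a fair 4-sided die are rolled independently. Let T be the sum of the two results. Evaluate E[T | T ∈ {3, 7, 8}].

P(T ∈ {3, 7, 8}) = 5/16.
Σ over the event: 3·1/16 + 7·1/8 + 8·1/8 = 33/16.
E[T | T ∈ {3, 7, 8}] = (33/16) / (5/16) = 33/5.

33/5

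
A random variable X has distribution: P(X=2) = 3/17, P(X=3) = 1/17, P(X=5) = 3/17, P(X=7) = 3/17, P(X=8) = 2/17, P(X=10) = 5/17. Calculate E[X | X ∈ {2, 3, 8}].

P(X ∈ {2, 3, 8}) = 6/17.
Σ over the event: 2·3/17 + 3·1/17 + 8·2/17 = 25/17.
E[X | X ∈ {2, 3, 8}] = (25/17) / (6/17) = 25/6.

25/6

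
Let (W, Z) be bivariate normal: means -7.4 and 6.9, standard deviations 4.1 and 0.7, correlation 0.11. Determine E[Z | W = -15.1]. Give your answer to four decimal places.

6.7554

The regression of Z on W has slope ρ·σ_Z/σ_W and passes through (μ_W, μ_Z).
E[Z | W=-15.1] = 6.9 + (0.11)·(0.7/4.1)·(-15.1 − (-7.4)) = 6.9 + (0.01878)·(-7.7) = 6.7554.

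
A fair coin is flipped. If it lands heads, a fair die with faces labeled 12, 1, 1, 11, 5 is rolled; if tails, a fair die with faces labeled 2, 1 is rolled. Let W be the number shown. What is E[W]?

E[W | heads] = (12+1+1+11+5)/5 = 6.
E[W | tails] = (2+1)/2 = 3/2.
E[W] = (1/2)·(6) + (1/2)·(3/2) = 15/4.

15/4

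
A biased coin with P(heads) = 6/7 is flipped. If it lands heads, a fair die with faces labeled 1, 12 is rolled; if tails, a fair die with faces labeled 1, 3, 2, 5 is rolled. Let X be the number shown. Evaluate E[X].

167/28

E[X | heads] = (1+12)/2 = 13/2.
E[X | tails] = (1+3+2+5)/4 = 11/4.
E[X] = (6/7)·(13/2) + (1/7)·(11/4) = 167/28.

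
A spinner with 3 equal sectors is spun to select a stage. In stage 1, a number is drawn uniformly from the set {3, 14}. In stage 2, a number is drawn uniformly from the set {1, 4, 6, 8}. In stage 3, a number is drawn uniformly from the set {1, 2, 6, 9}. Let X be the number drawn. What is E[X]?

E[X | stage 1] = (3+14)/2 = 17/2.
E[X | stage 2] = (1+4+6+8)/4 = 19/4.
E[X | stage 3] = (1+2+6+9)/4 = 9/2.
E[X] = (1/3)·(17/2) + (1/3)·(19/4) + (1/3)·(9/2) = 71/12.

71/12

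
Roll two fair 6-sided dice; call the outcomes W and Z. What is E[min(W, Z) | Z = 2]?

Outcomes with Z = 2: (1,2), (2,2), (3,2), (4,2), (5,2), (6,2), each with probability 1/36.
E[min(W, Z) | Z = 2] = (1 + 2 + 2 + 2 + 2 + 2) / 6 = 11/6.

11/6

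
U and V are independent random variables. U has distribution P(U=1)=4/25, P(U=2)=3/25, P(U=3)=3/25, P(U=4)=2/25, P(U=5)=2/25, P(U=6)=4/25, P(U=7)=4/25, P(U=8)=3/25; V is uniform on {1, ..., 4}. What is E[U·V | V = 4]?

452/25

P(V = 4) = 1/4.
Summing UV·P(x,y) over outcomes with V = 4 gives 113/25.
E[U·V | V = 4] = (113/25) / (1/4) = 452/25.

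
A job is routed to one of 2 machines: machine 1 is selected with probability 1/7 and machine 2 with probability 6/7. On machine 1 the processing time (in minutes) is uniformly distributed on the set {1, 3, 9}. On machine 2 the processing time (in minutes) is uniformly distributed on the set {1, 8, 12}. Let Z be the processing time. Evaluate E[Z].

E[Z | machine 1] = (1+3+9)/3 = 13/3.
E[Z | machine 2] = (1+8+12)/3 = 7.
By the law of total expectation,
E[Z] = (1/7)·(13/3) + (6/7)·(7) = 139/21.

139/21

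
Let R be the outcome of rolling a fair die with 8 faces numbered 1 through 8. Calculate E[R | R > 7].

Given R > 7, R is equally likely to be any of {8}.
E[R | R > 7] = (8) / 1 = 8.

8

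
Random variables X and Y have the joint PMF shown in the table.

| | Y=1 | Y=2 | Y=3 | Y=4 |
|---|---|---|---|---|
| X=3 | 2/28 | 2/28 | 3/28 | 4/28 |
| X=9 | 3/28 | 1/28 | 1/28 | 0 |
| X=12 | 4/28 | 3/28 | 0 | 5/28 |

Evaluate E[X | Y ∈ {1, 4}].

17/2

P(Y ∈ {1, 4}) = 9/14.
Σ X·P over the event = 3·(2/28) + 3·(4/28) + 9·(3/28) + 12·(4/28) + 12·(5/28) = 153/28.
E[X | Y ∈ {1, 4}] = (153/28) / (9/14) = 17/2.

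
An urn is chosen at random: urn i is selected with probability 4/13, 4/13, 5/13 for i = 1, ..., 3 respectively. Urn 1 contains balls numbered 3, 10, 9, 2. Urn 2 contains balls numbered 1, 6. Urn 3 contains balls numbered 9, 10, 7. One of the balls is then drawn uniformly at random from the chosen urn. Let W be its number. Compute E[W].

244/39

E[W | urn 1] = (3+10+9+2)/4 = 6.
E[W | urn 2] = (1+6)/2 = 7/2.
E[W | urn 3] = (9+10+7)/3 = 26/3.
E[W] = (4/13)·(6) + (4/13)·(7/2) + (5/13)·(26/3) = 244/39.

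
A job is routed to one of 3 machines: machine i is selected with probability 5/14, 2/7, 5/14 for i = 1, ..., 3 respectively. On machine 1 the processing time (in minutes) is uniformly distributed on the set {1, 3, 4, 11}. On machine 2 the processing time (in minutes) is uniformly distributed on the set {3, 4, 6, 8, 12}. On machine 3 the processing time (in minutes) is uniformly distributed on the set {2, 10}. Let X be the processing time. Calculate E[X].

229/40

E[X | machine 1] = (1+3+4+11)/4 = 19/4.
E[X | machine 2] = (3+4+6+8+12)/5 = 33/5.
E[X | machine 3] = (2+10)/2 = 6.
By the law of total expectation,
E[X] = (5/14)·(19/4) + (2/7)·(33/5) + (5/14)·(6) = 229/40.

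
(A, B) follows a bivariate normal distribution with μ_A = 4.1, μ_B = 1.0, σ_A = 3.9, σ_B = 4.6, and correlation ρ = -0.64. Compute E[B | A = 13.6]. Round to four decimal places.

For a bivariate normal, E[B | A=x] = μ_B + ρ·(σ_B/σ_A)·(x − μ_A).
E[B | A=13.6] = 1.0 + (-0.64)·(4.6/3.9)·(13.6 − (4.1)) = 1.0 + (-0.75487)·(9.5) = -6.1713.

-6.1713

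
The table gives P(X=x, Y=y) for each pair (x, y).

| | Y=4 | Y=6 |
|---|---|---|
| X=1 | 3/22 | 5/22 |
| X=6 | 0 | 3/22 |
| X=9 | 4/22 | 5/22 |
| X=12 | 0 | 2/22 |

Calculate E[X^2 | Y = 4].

P(Y = 4) = 7/22.
Σ X^2·P over the event = 1·(3/22) + 81·(4/22) = 327/22.
E[X^2 | Y = 4] = (327/22) / (7/22) = 327/7.

327/7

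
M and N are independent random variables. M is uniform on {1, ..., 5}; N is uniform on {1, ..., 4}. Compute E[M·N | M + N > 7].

Outcomes with M + N > 7: (4,4), (5,3), (5,4), each with probability 1/20.
E[M·N | M + N > 7] = (16 + 15 + 20) / 3 = 17.

17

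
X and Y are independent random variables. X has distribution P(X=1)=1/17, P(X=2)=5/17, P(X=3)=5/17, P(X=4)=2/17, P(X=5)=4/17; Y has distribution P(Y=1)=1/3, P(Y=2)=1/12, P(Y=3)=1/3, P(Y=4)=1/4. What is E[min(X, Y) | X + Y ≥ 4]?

402/179

P(X + Y ≥ 4) = 179/204.
Summing min(X,Y)·P(x,y) over outcomes with X + Y ≥ 4 gives 67/34.
E[min(X, Y) | X + Y ≥ 4] = (67/34) / (179/204) = 402/179.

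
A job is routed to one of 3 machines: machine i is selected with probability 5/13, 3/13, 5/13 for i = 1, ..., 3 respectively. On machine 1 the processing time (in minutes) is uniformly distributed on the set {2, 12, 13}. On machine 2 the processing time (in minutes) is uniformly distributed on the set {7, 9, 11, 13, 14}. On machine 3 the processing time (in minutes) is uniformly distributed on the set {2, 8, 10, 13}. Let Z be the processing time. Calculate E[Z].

E[Z | machine 1] = (2+12+13)/3 = 9.
E[Z | machine 2] = (7+9+11+13+14)/5 = 54/5.
E[Z | machine 3] = (2+8+10+13)/4 = 33/4.
E[Z] = (5/13)·(9) + (3/13)·(54/5) + (5/13)·(33/4) = 2373/260.

2373/260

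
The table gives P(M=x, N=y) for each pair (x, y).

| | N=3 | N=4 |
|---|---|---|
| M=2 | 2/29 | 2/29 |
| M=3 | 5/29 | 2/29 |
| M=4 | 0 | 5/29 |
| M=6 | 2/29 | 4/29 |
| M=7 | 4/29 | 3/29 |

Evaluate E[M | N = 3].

59/13

P(N = 3) = 13/29.
Summing M·P(M=x,N=y) over the conditioning event gives 59/29.
E[M | N = 3] = (59/29) / (13/29) = 59/13.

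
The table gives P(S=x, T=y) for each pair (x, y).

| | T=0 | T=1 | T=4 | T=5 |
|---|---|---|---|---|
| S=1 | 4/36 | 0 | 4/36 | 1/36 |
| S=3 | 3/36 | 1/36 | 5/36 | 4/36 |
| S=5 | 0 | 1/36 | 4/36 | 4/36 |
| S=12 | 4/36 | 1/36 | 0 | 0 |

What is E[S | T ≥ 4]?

36/11

P(T ≥ 4) = 11/18.
Summing S·P(S=x,T=y) over the conditioning event gives 2.
E[S | T ≥ 4] = (2) / (11/18) = 36/11.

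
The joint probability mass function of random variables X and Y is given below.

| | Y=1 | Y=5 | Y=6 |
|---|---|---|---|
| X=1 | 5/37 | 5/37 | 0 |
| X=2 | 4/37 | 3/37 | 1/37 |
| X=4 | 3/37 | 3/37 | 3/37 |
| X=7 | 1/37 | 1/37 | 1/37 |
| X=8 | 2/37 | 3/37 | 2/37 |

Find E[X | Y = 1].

16/5

P(Y = 1) = 15/37.
Σ X·P over the event = 1·(5/37) + 2·(4/37) + 4·(3/37) + 7·(1/37) + 8·(2/37) = 48/37.
E[X | Y = 1] = (48/37) / (15/37) = 16/5.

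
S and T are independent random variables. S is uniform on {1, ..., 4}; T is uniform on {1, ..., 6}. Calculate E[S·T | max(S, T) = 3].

Outcomes with max(S, T) = 3: (1,3), (2,3), (3,1), (3,2), (3,3), each with probability 1/24.
E[S·T | max(S, T) = 3] = (3 + 6 + 3 + 6 + 9) / 5 = 27/5.

27/5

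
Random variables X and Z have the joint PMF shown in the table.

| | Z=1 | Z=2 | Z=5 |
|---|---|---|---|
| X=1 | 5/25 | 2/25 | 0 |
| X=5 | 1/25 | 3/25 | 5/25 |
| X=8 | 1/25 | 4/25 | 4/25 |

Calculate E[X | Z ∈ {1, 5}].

75/16

P(Z ∈ {1, 5}) = 16/25.
Σ X·P over the event = 1·(5/25) + 5·(1/25) + 5·(5/25) + 8·(1/25) + 8·(4/25) = 3.
E[X | Z ∈ {1, 5}] = (3) / (16/25) = 75/16.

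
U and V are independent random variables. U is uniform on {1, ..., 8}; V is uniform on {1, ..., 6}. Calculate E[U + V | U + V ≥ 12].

P(U + V ≥ 12) = 1/8.
Summing (U+V)·P(x,y) over outcomes with U + V ≥ 12 gives 19/12.
E[U + V | U + V ≥ 12] = (19/12) / (1/8) = 38/3.

38/3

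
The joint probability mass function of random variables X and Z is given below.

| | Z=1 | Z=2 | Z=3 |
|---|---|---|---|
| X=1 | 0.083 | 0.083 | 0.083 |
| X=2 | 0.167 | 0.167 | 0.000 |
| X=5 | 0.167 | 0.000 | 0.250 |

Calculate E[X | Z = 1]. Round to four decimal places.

3.0024

P(Z = 1) = 0.417.
Σ X·P over the event = 1·(0.083) + 2·(0.167) + 5·(0.167) = 1.252.
E[X | Z = 1] = (1.252) / (0.417) = 3.0024.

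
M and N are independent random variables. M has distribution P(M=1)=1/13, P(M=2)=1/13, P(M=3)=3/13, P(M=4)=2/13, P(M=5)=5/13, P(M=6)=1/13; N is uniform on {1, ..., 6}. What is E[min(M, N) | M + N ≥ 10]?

73/15

P(M + N ≥ 10) = 5/26.
Summing min(M,N)·P(x,y) over outcomes with M + N ≥ 10 gives 73/78.
E[min(M, N) | M + N ≥ 10] = (73/78) / (5/26) = 73/15.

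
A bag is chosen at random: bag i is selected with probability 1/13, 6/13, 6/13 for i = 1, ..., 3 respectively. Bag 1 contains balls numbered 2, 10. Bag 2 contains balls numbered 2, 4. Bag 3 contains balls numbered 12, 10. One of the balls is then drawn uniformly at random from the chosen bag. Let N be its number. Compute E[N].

E[N | bag 1] = (2+10)/2 = 6.
E[N | bag 2] = (2+4)/2 = 3.
E[N | bag 3] = (12+10)/2 = 11.
By the law of total expectation,
E[N] = (1/13)·(6) + (6/13)·(3) + (6/13)·(11) = 90/13.

90/13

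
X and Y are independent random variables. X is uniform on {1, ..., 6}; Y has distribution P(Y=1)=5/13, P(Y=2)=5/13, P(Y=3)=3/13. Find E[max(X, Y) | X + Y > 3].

262/63

P(X + Y > 3) = 21/26.
Summing max(X,Y)·P(x,y) over outcomes with X + Y > 3 gives 131/39.
E[max(X, Y) | X + Y > 3] = (131/39) / (21/26) = 262/63.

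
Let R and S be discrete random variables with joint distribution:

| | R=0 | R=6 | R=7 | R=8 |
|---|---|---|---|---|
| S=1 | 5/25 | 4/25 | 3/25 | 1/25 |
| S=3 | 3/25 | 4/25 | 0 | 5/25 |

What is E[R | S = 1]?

P(S = 1) = 13/25.
Σ R·P over the event = 0·(5/25) + 6·(4/25) + 7·(3/25) + 8·(1/25) = 53/25.
E[R | S = 1] = (53/25) / (13/25) = 53/13.

53/13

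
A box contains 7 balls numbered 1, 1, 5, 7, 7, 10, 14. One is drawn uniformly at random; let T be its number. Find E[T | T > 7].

12

P(T > 7) = 2/7.
Σ over the event: 10·1/7 + 14·1/7 = 24/7.
E[T | T > 7] = (24/7) / (2/7) = 12.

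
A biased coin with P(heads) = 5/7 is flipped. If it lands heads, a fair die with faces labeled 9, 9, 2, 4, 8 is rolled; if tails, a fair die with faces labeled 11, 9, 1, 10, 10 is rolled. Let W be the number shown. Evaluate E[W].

E[W | heads] = (9+9+2+4+8)/5 = 32/5.
E[W | tails] = (11+9+1+10+10)/5 = 41/5.
By the law of total expectation,
E[W] = (5/7)·(32/5) + (2/7)·(41/5) = 242/35.

242/35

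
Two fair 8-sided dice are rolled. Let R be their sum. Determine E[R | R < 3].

P(R < 3) = 1/64.
Σ over the event: 2·1/64 = 1/32.
E[R | R < 3] = (1/32) / (1/64) = 2.

2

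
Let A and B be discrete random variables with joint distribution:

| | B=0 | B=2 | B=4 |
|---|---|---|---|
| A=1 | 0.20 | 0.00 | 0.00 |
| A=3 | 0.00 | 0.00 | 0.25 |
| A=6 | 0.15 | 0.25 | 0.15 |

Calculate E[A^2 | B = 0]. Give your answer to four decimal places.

P(B = 0) = 0.35.
Σ A^2·P over the event = 1·(0.20) + 36·(0.15) = 5.60.
E[A^2 | B = 0] = (5.60) / (0.35) = 16.0000.

16.0000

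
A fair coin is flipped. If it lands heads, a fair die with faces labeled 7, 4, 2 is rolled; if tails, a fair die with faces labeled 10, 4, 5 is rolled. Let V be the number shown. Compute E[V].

16/3

E[V | heads] = (7+4+2)/3 = 13/3.
E[V | tails] = (10+4+5)/3 = 19/3.
By the law of total expectation,
E[V] = (1/2)·(13/3) + (1/2)·(19/3) = 16/3.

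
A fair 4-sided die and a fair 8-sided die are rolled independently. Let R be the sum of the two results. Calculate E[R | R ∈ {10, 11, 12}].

P(R ∈ {10, 11, 12}) = 3/16.
Σ over the event: 10·3/32 + 11·1/16 + 12·1/32 = 2.
E[R | R ∈ {10, 11, 12}] = (2) / (3/16) = 32/3.

32/3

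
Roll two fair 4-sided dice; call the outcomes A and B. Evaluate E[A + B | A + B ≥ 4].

P(A + B ≥ 4) = 13/16.
Summing (A+B)·P(x,y) over outcomes with A + B ≥ 4 gives 9/2.
E[A + B | A + B ≥ 4] = (9/2) / (13/16) = 72/13.

72/13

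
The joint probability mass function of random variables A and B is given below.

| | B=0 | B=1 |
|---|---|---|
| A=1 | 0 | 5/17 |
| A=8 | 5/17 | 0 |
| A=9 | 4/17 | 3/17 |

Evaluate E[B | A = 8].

P(A = 8) = 5/17.
Σ B·P over the event = 0·(5/17) = 0.
E[B | A = 8] = (0) / (5/17) = 0.

0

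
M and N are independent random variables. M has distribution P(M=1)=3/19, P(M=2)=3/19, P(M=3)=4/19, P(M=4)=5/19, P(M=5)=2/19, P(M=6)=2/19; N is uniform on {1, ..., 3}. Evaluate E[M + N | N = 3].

120/19

P(N = 3) = 1/3.
Summing (M+N)·P(x,y) over outcomes with N = 3 gives 40/19.
E[M + N | N = 3] = (40/19) / (1/3) = 120/19.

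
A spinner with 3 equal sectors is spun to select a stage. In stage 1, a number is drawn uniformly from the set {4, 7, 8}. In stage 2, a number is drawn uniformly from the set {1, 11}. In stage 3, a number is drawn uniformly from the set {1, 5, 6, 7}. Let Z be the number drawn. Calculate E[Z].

E[Z | stage 1] = (4+7+8)/3 = 19/3.
E[Z | stage 2] = (1+11)/2 = 6.
E[Z | stage 3] = (1+5+6+7)/4 = 19/4.
By the law of total expectation,
E[Z] = (1/3)·(19/3) + (1/3)·(6) + (1/3)·(19/4) = 205/36.

205/36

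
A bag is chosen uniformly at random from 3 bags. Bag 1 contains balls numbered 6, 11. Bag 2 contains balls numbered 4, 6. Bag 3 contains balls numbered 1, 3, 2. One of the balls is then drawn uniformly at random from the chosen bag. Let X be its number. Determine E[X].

E[X | bag 1] = (6+11)/2 = 17/2.
E[X | bag 2] = (4+6)/2 = 5.
E[X | bag 3] = (1+3+2)/3 = 2.
By the law of total expectation,
E[X] = (1/3)·(17/2) + (1/3)·(5) + (1/3)·(2) = 31/6.

31/6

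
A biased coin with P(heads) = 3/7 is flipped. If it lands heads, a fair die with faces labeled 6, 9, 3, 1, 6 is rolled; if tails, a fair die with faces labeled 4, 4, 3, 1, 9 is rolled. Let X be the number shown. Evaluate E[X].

E[X | heads] = (6+9+3+1+6)/5 = 5.
E[X | tails] = (4+4+3+1+9)/5 = 21/5.
E[X] = (3/7)·(5) + (4/7)·(21/5) = 159/35.

159/35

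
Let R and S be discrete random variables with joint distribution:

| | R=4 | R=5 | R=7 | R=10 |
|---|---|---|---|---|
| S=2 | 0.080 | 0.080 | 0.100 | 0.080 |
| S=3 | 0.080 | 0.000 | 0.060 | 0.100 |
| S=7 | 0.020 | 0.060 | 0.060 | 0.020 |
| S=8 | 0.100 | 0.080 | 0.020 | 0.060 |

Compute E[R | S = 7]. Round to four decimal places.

P(S = 7) = 0.160.
Σ R·P over the event = 4·(0.020) + 5·(0.060) + 7·(0.060) + 10·(0.020) = 1.000.
E[R | S = 7] = (1.000) / (0.160) = 6.2500.

6.2500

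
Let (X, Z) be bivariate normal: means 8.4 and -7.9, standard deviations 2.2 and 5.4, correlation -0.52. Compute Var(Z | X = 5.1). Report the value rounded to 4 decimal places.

21.2751

Var(Z | X=x) = (1 − ρ²)·σ_Z².
Var(Z | X=5.1) = (5.4)²·(1 − (-0.52)²) = 29.16·0.7296 = 21.2751.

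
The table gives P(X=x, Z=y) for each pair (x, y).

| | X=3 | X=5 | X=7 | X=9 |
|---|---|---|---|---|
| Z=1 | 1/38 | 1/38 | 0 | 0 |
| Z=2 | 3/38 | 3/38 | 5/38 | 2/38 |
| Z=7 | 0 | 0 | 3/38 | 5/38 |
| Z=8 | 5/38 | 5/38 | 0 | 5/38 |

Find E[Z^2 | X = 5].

P(X = 5) = 9/38.
Σ Z^2·P over the event = 1·(1/38) + 4·(3/38) + 64·(5/38) = 333/38.
E[Z^2 | X = 5] = (333/38) / (9/38) = 37.

37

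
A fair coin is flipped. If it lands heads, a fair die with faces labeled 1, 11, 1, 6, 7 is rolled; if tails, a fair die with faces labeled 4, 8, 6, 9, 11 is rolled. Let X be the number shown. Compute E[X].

32/5

E[X | heads] = (1+11+1+6+7)/5 = 26/5.
E[X | tails] = (4+8+6+9+11)/5 = 38/5.
By the law of total expectation,
E[X] = (1/2)·(26/5) + (1/2)·(38/5) = 32/5.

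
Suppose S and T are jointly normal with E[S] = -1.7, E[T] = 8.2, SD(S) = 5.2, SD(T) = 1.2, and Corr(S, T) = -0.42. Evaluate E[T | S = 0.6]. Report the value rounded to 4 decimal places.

7.9771

The regression of T on S has slope ρ·σ_T/σ_S and passes through (μ_S, μ_T).
E[T | S=0.6] = 8.2 + (-0.42)·(1.2/5.2)·(0.6 − (-1.7)) = 8.2 + (-0.096923)·(2.3) = 7.9771.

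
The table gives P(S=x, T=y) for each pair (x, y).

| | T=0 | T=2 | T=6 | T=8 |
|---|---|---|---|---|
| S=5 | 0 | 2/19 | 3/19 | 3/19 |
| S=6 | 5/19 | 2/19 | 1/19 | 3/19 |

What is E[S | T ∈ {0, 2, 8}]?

P(T ∈ {0, 2, 8}) = 15/19.
Σ S·P over the event = 5·(2/19) + 5·(3/19) + 6·(5/19) + 6·(2/19) + 6·(3/19) = 85/19.
E[S | T ∈ {0, 2, 8}] = (85/19) / (15/19) = 17/3.

17/3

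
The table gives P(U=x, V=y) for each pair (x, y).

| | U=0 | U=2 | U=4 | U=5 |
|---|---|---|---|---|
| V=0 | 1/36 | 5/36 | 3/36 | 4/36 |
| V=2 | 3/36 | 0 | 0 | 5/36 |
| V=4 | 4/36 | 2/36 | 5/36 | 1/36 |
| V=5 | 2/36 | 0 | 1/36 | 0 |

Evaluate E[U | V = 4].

29/12

P(V = 4) = 1/3.
Σ U·P over the event = 0·(4/36) + 2·(2/36) + 4·(5/36) + 5·(1/36) = 29/36.
E[U | V = 4] = (29/36) / (1/3) = 29/12.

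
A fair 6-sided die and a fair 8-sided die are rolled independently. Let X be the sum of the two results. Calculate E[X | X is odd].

P(X is odd) = 1/2.
Σ over the event: 3·1/24 + 5·1/12 + 7·1/8 + 9·1/8 + 11·1/12 + 13·1/24 = 4.
E[X | X is odd] = (4) / (1/2) = 8.

8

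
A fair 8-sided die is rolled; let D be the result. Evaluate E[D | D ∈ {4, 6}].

5

P(D ∈ {4, 6}) = 1/4.
Σ over the event: 4·1/8 + 6·1/8 = 5/4.
E[D | D ∈ {4, 6}] = (5/4) / (1/4) = 5.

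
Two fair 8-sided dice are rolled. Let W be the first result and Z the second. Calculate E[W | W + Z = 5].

Outcomes with W + Z = 5: (1,4), (2,3), (3,2), (4,1), each with probability 1/64.
E[W | W + Z = 5] = (1 + 2 + 3 + 4) / 4 = 5/2.

5/2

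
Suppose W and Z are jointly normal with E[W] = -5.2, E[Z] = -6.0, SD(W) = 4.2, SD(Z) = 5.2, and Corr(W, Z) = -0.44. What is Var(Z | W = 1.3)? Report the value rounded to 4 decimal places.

21.8051

The conditional variance in a bivariate normal is σ_Z²(1 − ρ²), independent of x.
Var(Z | W=1.3) = (5.2)²·(1 − (-0.44)²) = 27.04·0.8064 = 21.8051.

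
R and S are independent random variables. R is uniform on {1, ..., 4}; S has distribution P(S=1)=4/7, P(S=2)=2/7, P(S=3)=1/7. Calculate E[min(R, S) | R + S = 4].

9/7

P(R + S = 4) = 1/4.
Summing min(R,S)·P(x,y) over outcomes with R + S = 4 gives 9/28.
E[min(R, S) | R + S = 4] = (9/28) / (1/4) = 9/7.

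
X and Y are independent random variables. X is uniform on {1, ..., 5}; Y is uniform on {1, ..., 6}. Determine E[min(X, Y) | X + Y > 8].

25/6

Outcomes with X + Y > 8: (3,6), (4,5), (4,6), (5,4), (5,5), (5,6), each with probability 1/30.
E[min(X, Y) | X + Y > 8] = (3 + 4 + 4 + 4 + 5 + 5) / 6 = 25/6.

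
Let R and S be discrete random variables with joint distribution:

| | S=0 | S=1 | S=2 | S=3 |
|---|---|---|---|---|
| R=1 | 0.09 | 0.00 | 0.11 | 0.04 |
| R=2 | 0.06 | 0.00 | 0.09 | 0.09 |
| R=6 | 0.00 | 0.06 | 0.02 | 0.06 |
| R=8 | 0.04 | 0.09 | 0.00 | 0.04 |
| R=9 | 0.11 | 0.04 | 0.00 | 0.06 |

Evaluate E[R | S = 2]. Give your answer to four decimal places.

P(S = 2) = 0.22.
Σ R·P over the event = 1·(0.11) + 2·(0.09) + 6·(0.02) = 0.41.
E[R | S = 2] = (0.41) / (0.22) = 1.8636.

1.8636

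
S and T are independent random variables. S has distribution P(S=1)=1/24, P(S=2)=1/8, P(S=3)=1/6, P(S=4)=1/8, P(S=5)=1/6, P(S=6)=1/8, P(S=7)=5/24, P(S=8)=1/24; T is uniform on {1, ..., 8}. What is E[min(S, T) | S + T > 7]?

P(S + T > 7) = 45/64.
Summing min(S,T)·P(x,y) over outcomes with S + T > 7 gives 181/64.
E[min(S, T) | S + T > 7] = (181/64) / (45/64) = 181/45.

181/45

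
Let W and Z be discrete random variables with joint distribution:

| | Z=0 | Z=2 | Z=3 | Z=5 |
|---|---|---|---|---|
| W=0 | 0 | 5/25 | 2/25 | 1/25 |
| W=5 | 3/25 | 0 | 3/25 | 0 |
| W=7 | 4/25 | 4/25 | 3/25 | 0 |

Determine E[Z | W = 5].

3/2

P(W = 5) = 6/25.
Σ Z·P over the event = 0·(3/25) + 3·(3/25) = 9/25.
E[Z | W = 5] = (9/25) / (6/25) = 3/2.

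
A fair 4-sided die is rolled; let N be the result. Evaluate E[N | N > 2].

7/2

Given N > 2, N is equally likely to be any of {3, 4}.
E[N | N > 2] = (3 + 4) / 2 = 7/2.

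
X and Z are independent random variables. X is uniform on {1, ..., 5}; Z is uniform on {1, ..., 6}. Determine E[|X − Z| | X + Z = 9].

Outcomes with X + Z = 9: (3,6), (4,5), (5,4), each with probability 1/30.
E[|X − Z| | X + Z = 9] = (3 + 1 + 1) / 3 = 5/3.

5/3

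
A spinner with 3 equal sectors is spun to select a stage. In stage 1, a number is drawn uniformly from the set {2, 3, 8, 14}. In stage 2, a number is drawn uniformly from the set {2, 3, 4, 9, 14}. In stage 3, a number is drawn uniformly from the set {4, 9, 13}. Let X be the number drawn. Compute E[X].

E[X | stage 1] = (2+3+8+14)/4 = 27/4.
E[X | stage 2] = (2+3+4+9+14)/5 = 32/5.
E[X | stage 3] = (4+9+13)/3 = 26/3.
By the law of total expectation,
E[X] = (1/3)·(27/4) + (1/3)·(32/5) + (1/3)·(26/3) = 1309/180.

1309/180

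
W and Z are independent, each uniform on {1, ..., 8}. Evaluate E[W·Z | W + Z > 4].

P(W + Z > 4) = 29/32.
Summing WZ·P(x,y) over outcomes with W + Z > 4 gives 1281/64.
E[W·Z | W + Z > 4] = (1281/64) / (29/32) = 1281/58.

1281/58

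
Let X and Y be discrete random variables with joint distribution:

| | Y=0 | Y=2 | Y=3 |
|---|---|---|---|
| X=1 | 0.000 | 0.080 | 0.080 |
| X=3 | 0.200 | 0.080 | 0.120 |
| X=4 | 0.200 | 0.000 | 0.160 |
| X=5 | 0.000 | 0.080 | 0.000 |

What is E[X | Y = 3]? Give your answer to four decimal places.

3.0000

P(Y = 3) = 0.360.
Σ X·P over the event = 1·(0.080) + 3·(0.120) + 4·(0.160) = 1.080.
E[X | Y = 3] = (1.080) / (0.360) = 3.0000.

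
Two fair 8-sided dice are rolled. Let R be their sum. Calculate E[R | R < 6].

4

P(R < 6) = 5/32.
Σ over the event: 2·1/64 + 3·1/32 + 4·3/64 + 5·1/16 = 5/8.
E[R | R < 6] = (5/8) / (5/32) = 4.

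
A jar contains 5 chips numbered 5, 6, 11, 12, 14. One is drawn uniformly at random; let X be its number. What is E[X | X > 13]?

14

P(X > 13) = 1/5.
Σ over the event: 14·1/5 = 14/5.
E[X | X > 13] = (14/5) / (1/5) = 14.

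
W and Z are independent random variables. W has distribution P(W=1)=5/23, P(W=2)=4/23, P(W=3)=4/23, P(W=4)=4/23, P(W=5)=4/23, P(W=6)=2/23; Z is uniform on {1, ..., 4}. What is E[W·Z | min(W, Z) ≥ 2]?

P(min(W, Z) ≥ 2) = 27/46.
Summing WZ·P(x,y) over outcomes with min(W, Z) ≥ 2 gives 153/23.
E[W·Z | min(W, Z) ≥ 2] = (153/23) / (27/46) = 34/3.

34/3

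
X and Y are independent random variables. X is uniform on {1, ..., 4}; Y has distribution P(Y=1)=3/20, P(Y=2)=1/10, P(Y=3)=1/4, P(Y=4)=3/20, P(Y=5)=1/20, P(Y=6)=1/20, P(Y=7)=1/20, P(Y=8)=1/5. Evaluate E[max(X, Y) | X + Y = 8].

P(X + Y = 8) = 3/40.
Summing max(X,Y)·P(x,y) over outcomes with X + Y = 8 gives 3/8.
E[max(X, Y) | X + Y = 8] = (3/8) / (3/40) = 5.

5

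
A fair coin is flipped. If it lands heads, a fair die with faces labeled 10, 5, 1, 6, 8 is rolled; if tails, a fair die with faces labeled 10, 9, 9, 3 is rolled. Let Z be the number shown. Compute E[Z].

E[Z | heads] = (10+5+1+6+8)/5 = 6.
E[Z | tails] = (10+9+9+3)/4 = 31/4.
E[Z] = (1/2)·(6) + (1/2)·(31/4) = 55/8.

55/8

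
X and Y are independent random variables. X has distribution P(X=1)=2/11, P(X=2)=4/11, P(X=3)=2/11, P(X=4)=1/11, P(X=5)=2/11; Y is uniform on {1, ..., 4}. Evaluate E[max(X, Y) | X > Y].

72/19

P(X > Y) = 19/44.
Summing max(X,Y)·P(x,y) over outcomes with X > Y gives 18/11.
E[max(X, Y) | X > Y] = (18/11) / (19/44) = 72/19.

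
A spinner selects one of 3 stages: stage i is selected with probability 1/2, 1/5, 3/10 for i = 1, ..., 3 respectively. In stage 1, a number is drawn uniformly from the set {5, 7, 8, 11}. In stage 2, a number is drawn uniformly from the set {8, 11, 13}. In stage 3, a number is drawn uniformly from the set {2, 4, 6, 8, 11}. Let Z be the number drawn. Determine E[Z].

E[Z | stage 1] = (5+7+8+11)/4 = 31/4.
E[Z | stage 2] = (8+11+13)/3 = 32/3.
E[Z | stage 3] = (2+4+6+8+11)/5 = 31/5.
By the law of total expectation,
E[Z] = (1/2)·(31/4) + (1/5)·(32/3) + (3/10)·(31/5) = 4721/600.

4721/600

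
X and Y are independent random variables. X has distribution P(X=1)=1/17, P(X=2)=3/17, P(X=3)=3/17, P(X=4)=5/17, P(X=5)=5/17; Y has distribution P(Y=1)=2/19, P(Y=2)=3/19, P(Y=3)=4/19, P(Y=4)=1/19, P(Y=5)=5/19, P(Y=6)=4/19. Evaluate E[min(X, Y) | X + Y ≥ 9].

P(X + Y ≥ 9) = 107/323.
Summing min(X,Y)·P(x,y) over outcomes with X + Y ≥ 9 gives 461/323.
E[min(X, Y) | X + Y ≥ 9] = (461/323) / (107/323) = 461/107.

461/107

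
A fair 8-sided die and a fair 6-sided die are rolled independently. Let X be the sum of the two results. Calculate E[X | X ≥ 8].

272/27

P(X ≥ 8) = 9/16.
Σ over the event: 8·1/8 + 9·1/8 + 10·5/48 + 11·1/12 + 12·1/16 + 13·1/24 + 14·1/48 = 17/3.
E[X | X ≥ 8] = (17/3) / (9/16) = 272/27.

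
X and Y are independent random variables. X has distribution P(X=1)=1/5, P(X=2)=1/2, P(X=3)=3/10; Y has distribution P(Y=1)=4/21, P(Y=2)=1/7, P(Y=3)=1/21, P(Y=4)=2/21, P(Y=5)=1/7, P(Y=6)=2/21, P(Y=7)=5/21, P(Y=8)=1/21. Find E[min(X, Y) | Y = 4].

P(Y = 4) = 2/21.
Summing min(X,Y)·P(x,y) over outcomes with Y = 4 gives 1/5.
E[min(X, Y) | Y = 4] = (1/5) / (2/21) = 21/10.

21/10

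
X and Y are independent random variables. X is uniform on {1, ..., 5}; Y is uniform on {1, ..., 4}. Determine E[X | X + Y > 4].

P(X + Y > 4) = 7/10.
Summing X·P(x,y) over outcomes with X + Y > 4 gives 5/2.
E[X | X + Y > 4] = (5/2) / (7/10) = 25/7.

25/7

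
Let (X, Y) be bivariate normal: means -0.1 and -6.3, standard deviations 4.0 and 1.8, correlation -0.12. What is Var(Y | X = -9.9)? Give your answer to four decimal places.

For a bivariate normal, Var(Y | X=x) = σ_Y²(1 − ρ²).
Var(Y | X=-9.9) = (1.8)²·(1 − (-0.12)²) = 3.24·0.9856 = 3.1933.

3.1933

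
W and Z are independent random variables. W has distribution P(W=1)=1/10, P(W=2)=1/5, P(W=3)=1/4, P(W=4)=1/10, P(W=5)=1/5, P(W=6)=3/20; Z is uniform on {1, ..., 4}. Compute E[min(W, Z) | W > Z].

P(W > Z) = 3/5.
Summing min(W,Z)·P(x,y) over outcomes with W > Z gives 101/80.
E[min(W, Z) | W > Z] = (101/80) / (3/5) = 101/48.

101/48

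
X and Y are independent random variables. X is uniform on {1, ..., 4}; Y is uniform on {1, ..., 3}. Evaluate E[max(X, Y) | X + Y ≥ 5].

7/2

Outcomes with X + Y ≥ 5: (2,3), (3,2), (3,3), (4,1), (4,2), (4,3), each with probability 1/12.
E[max(X, Y) | X + Y ≥ 5] = (3 + 3 + 3 + 4 + 4 + 4) / 6 = 7/2.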